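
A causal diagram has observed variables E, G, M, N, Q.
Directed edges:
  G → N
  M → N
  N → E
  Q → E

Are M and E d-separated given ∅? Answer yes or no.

No — M and E are d-connected given ∅.

Bayes-Ball from M | ∅ reaches {E,N}.
E ∈ reach(M|∅) ⇒ M ⊥̸ E | ∅.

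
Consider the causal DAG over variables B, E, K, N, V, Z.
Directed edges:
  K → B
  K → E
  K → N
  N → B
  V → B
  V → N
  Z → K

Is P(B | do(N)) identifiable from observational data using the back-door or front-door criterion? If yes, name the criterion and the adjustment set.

desc(N)\{N}={B}; candidates ⊆ {E,K,V,Z}.
size 0: {}; under {} N still reaches {B,E,K,V,Z} ∋ B.
size 1: {E}, {K}, {V} …(+1); under {E} N still reaches {B,K,V,Z} ∋ B.
{K,V}: N⊥B given {K,V} in G with N→· removed — back-door holds.
P(B|do(N)) = Σ_{K,V} P(B|N,K,V)·P(K,V).

P(B|do(N)): backdoor, adjust for {K, V}.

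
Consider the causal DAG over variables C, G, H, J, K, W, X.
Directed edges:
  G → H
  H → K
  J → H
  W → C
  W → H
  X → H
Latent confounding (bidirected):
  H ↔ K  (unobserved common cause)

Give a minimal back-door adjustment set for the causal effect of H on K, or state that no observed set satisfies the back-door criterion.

H→K: no observed back-door set.

desc(H)\{H}={K}; candidates ⊆ {C,G,J,W,X}.
H↔K: latent back-door arc(s) into H.
size 0: {}; under {} H still reaches {C,G,J,K,W,X} ∋ K.
size 1: {C}, {G}, {J} …(+2); under {C} H still reaches {G,J,K,W,X} ∋ K.
size 2: {C,G}, {C,J}, {C,W} …(+7); under {C,G} H still reaches {J,K,W,X} ∋ K.
H↔K cannot be blocked by any observed set — no back-door set.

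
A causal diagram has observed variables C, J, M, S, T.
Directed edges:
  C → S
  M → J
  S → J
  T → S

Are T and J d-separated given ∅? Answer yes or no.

No — T and J are d-connected given ∅.

Bayes-Ball from T | ∅ reaches {J,S}.
J ∈ reach(T|∅) ⇒ T ⊥̸ J | ∅.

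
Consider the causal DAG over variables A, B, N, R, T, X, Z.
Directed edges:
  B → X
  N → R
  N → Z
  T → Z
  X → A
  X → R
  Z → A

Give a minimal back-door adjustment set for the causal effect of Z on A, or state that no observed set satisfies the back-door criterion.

Z→A: minimal back-door set ∅.

desc(Z)\{Z}={A}; candidates ⊆ {B,N,R,T,X}.
∅: Z⊥A given ∅ in G with Z→· removed — back-door holds.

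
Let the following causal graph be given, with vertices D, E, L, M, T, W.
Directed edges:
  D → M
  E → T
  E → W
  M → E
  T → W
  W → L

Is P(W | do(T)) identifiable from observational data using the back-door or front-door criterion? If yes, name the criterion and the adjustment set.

desc(T)\{T}={L,W}; candidates ⊆ {D,E,M}.
size 0: {}; under {} T still reaches {D,E,L,M,W} ∋ W.
{E}: T⊥W given {E} in G with T→· removed — back-door holds.
P(W|do(T)) = Σ_{E} P(W|T,E)·P(E).

P(W|do(T)): backdoor, adjust for {E}.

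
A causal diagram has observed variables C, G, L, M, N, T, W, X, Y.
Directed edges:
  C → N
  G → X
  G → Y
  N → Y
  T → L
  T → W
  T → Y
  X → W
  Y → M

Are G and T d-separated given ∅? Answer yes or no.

Bayes-Ball from G | ∅ reaches {M,W,X,Y}.
T ∉ reach(G|∅) ⇒ G ⊥ T | ∅.

Yes — G ⊥ T | ∅.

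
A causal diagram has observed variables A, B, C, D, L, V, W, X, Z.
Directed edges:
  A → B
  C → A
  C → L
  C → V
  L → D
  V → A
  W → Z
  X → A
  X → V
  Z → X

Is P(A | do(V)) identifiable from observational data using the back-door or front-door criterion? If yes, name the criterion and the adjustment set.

desc(V)\{V}={A,B}; candidates ⊆ {C,D,L,W,X,Z}.
size 0: {}; under {} V still reaches {A,B,C,D,L,W,X,Z} ∋ A.
size 1: {C}, {D}, {L} …(+3); under {C} V still reaches {A,B,W,X,Z} ∋ A.
{C,X}: V⊥A given {C,X} in G with V→· removed — back-door holds.
P(A|do(V)) = Σ_{C,X} P(A|V,C,X)·P(C,X).

P(A|do(V)): backdoor, adjust for {C, X}.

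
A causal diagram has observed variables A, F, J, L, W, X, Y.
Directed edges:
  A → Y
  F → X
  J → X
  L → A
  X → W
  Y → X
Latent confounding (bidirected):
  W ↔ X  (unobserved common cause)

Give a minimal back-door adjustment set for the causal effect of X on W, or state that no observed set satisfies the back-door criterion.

desc(X)\{X}={W}; candidates ⊆ {A,F,J,L,Y}.
X↔W: latent back-door arc(s) into X.
size 0: {}; under {} X still reaches {A,F,J,L,W,Y} ∋ W.
size 1: {A}, {F}, {J} …(+2); under {A} X still reaches {F,J,W,Y} ∋ W.
size 2: {A,F}, {A,J}, {A,L} …(+7); under {A,F} X still reaches {J,W,Y} ∋ W.
X↔W cannot be blocked by any observed set — no back-door set.

X→W: no observed back-door set.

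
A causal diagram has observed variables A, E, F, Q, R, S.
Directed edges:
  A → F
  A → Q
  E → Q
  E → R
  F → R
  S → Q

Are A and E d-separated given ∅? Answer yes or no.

Bayes-Ball from A | ∅ reaches {F,Q,R}.
E ∉ reach(A|∅) ⇒ A ⊥ E | ∅.

Yes — A ⊥ E | ∅.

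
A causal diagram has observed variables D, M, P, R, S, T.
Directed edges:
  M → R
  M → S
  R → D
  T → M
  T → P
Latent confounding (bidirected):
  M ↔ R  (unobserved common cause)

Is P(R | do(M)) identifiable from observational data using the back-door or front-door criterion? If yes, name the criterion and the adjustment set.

desc(M)\{M}={D,R,S}; candidates ⊆ {P,T}.
M↔R: latent back-door arc(s) into M.
size 0: {}; under {} M still reaches {D,P,R,T} ∋ R.
size 1: {P}, {T}; under {P} M still reaches {D,R,T} ∋ R.
size 2: {P,T}; under {P,T} M still reaches {D,R} ∋ R.
M↔R cannot be blocked by any observed set — no back-door set.
No mediator lies on a directed M→…→R path.
Neither criterion identifies P(R|do(M)) in this graph.

P(R|do(M)): not identifiable (no BD/FD set).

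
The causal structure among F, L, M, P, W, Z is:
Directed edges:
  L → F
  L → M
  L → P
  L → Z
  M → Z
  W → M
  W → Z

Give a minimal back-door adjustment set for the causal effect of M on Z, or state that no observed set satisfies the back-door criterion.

M→Z: minimal back-door set {L, W}.

desc(M)\{M}={Z}; candidates ⊆ {F,L,P,W}.
size 0: {}; under {} M still reaches {F,L,P,W,Z} ∋ Z.
size 1: {F}, {L}, {P} …(+1); under {F} M still reaches {L,P,W,Z} ∋ Z.
{L,W}: M⊥Z given {L,W} in G with M→· removed — back-door holds.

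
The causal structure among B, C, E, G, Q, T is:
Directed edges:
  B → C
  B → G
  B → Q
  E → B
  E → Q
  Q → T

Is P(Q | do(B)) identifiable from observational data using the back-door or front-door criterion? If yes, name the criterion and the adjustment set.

P(Q|do(B)): backdoor, adjust for {E}.

desc(B)\{B}={C,G,Q,T}; candidates ⊆ {E}.
size 0: {}; under {} B still reaches {E,Q,T} ∋ Q.
{E}: B⊥Q given {E} in G with B→· removed — back-door holds.
P(Q|do(B)) = Σ_{E} P(Q|B,E)·P(E).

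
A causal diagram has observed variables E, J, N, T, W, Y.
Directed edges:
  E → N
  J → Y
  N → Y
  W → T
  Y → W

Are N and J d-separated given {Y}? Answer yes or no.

No — N and J are d-connected given {Y}.

Bayes-Ball from N | {Y} reaches {E,J}.
J ∈ reach(N|{Y}) ⇒ N ⊥̸ J | {Y}.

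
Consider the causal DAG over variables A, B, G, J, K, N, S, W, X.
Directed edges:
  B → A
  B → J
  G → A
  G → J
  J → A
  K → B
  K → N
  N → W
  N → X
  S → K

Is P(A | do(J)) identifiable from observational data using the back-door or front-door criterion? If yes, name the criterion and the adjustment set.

P(A|do(J)): backdoor, adjust for {B, G}.

desc(J)\{J}={A}; candidates ⊆ {B,G,K,N,S,W,X}.
size 0: {}; under {} J still reaches {A,B,G,K,N,S,W,X} ∋ A.
size 1: {B}, {G}, {K} …(+4); under {B} J still reaches {A,G} ∋ A.
{B,G}: J⊥A given {B,G} in G with J→· removed — back-door holds.
P(A|do(J)) = Σ_{B,G} P(A|J,B,G)·P(B,G).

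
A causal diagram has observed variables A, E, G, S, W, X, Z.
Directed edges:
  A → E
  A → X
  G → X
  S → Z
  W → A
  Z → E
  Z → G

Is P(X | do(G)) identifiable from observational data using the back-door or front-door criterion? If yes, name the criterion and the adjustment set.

P(X|do(G)): backdoor, adjust for ∅.

desc(G)\{G}={X}; candidates ⊆ {A,E,S,W,Z}.
∅: G⊥X given ∅ in G with G→· removed — back-door holds.
P(X|do(G)) = P(X|G) — no adjustment needed.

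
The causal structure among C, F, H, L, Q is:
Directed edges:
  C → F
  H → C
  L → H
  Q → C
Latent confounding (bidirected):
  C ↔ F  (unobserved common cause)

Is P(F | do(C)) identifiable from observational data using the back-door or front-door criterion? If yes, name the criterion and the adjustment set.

desc(C)\{C}={F}; candidates ⊆ {H,L,Q}.
C↔F: latent back-door arc(s) into C.
size 0: {}; under {} C still reaches {F,H,L,Q} ∋ F.
size 1: {H}, {L}, {Q}; under {H} C still reaches {F,Q} ∋ F.
size 2: {H,L}, {H,Q}, {L,Q}; under {H,L} C still reaches {F,Q} ∋ F.
C↔F cannot be blocked by any observed set — no back-door set.
No mediator lies on a directed C→…→F path.
Neither criterion identifies P(F|do(C)) in this graph.

P(F|do(C)): not identifiable (no BD/FD set).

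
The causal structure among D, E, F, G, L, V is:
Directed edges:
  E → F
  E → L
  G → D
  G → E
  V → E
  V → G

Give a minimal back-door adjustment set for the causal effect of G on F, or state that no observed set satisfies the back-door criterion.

desc(G)\{G}={D,E,F,L}; candidates ⊆ {V}.
size 0: {}; under {} G still reaches {E,F,L,V} ∋ F.
{V}: G⊥F given {V} in G with G→· removed — back-door holds.

G→F: minimal back-door set {V}.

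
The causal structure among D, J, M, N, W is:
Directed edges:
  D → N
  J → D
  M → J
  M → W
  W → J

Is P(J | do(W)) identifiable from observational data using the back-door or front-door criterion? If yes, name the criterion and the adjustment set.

P(J|do(W)): backdoor, adjust for {M}.

desc(W)\{W}={D,J,N}; candidates ⊆ {M}.
size 0: {}; under {} W still reaches {D,J,M,N} ∋ J.
{M}: W⊥J given {M} in G with W→· removed — back-door holds.
P(J|do(W)) = Σ_{M} P(J|W,M)·P(M).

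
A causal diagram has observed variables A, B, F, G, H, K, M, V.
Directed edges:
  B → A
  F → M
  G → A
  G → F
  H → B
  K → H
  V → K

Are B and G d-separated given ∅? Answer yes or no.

Yes — B ⊥ G | ∅.

Bayes-Ball from B | ∅ reaches {A,H,K,V}.
G ∉ reach(B|∅) ⇒ B ⊥ G | ∅.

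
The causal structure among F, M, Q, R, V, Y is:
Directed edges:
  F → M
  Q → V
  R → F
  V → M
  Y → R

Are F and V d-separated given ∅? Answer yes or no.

Bayes-Ball from F | ∅ reaches {M,R,Y}.
V ∉ reach(F|∅) ⇒ F ⊥ V | ∅.

Yes — F ⊥ V | ∅.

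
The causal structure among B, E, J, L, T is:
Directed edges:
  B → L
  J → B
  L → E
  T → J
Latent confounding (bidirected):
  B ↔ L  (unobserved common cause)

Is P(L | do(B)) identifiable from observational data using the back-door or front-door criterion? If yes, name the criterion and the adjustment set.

P(L|do(B)): not identifiable (no BD/FD set).

desc(B)\{B}={E,L}; candidates ⊆ {J,T}.
B↔L: latent back-door arc(s) into B.
size 0: {}; under {} B still reaches {E,J,L,T} ∋ L.
size 1: {J}, {T}; under {J} B still reaches {E,L} ∋ L.
size 2: {J,T}; under {J,T} B still reaches {E,L} ∋ L.
B↔L cannot be blocked by any observed set — no back-door set.
No mediator lies on a directed B→…→L path.
Neither criterion identifies P(L|do(B)) in this graph.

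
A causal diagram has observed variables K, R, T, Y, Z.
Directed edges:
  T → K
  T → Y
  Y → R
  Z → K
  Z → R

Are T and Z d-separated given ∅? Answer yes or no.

Bayes-Ball from T | ∅ reaches {K,R,Y}.
Z ∉ reach(T|∅) ⇒ T ⊥ Z | ∅.

Yes — T ⊥ Z | ∅.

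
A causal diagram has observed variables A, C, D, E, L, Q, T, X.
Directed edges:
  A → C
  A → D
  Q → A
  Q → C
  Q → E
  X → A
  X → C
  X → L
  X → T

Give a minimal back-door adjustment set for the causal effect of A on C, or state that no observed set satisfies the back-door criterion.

A→C: minimal back-door set {Q, X}.

desc(A)\{A}={C,D}; candidates ⊆ {E,L,Q,T,X}.
size 0: {}; under {} A still reaches {C,E,L,Q,T,X} ∋ C.
size 1: {E}, {L}, {Q} …(+2); under {E} A still reaches {C,L,Q,T,X} ∋ C.
{Q,X}: A⊥C given {Q,X} in G with A→· removed — back-door holds.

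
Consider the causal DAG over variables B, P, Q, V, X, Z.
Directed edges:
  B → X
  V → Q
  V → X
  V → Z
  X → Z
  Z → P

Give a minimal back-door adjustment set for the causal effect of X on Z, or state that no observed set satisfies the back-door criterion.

X→Z: minimal back-door set {V}.

desc(X)\{X}={P,Z}; candidates ⊆ {B,Q,V}.
size 0: {}; under {} X still reaches {B,P,Q,V,Z} ∋ Z.
{V}: X⊥Z given {V} in G with X→· removed — back-door holds.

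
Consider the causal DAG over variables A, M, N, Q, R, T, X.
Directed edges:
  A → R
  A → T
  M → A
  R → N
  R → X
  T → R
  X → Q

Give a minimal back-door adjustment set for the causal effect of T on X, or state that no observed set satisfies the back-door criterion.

desc(T)\{T}={N,Q,R,X}; candidates ⊆ {A,M}.
size 0: {}; under {} T still reaches {A,M,N,Q,R,X} ∋ X.
{A}: T⊥X given {A} in G with T→· removed — back-door holds.

T→X: minimal back-door set {A}.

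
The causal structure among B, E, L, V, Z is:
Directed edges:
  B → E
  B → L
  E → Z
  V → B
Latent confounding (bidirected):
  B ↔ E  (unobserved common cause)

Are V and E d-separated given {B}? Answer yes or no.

Bayes-Ball from V | {B} reaches {E,Z}.
E ∈ reach(V|{B}) ⇒ V ⊥̸ E | {B}.

No — V and E are d-connected given {B}.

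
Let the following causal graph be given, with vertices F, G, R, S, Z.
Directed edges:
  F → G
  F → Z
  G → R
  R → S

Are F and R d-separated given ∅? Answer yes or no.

Bayes-Ball from F | ∅ reaches {G,R,S,Z}.
R ∈ reach(F|∅) ⇒ F ⊥̸ R | ∅.

No — F and R are d-connected given ∅.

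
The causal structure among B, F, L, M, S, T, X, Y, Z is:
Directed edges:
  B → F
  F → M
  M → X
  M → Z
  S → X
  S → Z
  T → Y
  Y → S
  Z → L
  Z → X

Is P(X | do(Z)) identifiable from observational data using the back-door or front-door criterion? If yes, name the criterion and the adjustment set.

P(X|do(Z)): backdoor, adjust for {M, S}.

desc(Z)\{Z}={L,X}; candidates ⊆ {B,F,M,S,T,Y}.
size 0: {}; under {} Z still reaches {B,F,M,S,T,X,Y} ∋ X.
size 1: {B}, {F}, {M} …(+3); under {B} Z still reaches {F,M,S,T,X,Y} ∋ X.
{M,S}: Z⊥X given {M,S} in G with Z→· removed — back-door holds.
P(X|do(Z)) = Σ_{M,S} P(X|Z,M,S)·P(M,S).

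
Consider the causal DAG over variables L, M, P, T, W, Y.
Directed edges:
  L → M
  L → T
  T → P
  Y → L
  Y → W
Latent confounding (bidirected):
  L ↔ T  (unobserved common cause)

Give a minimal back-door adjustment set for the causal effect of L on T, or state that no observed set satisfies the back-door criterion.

desc(L)\{L}={M,P,T}; candidates ⊆ {W,Y}.
L↔T: latent back-door arc(s) into L.
size 0: {}; under {} L still reaches {P,T,W,Y} ∋ T.
size 1: {W}, {Y}; under {W} L still reaches {P,T,Y} ∋ T.
size 2: {W,Y}; under {W,Y} L still reaches {P,T} ∋ T.
L↔T cannot be blocked by any observed set — no back-door set.

L→T: no observed back-door set.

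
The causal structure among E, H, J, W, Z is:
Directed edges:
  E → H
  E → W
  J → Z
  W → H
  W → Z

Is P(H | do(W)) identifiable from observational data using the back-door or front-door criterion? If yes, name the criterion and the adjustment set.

desc(W)\{W}={H,Z}; candidates ⊆ {E,J}.
size 0: {}; under {} W still reaches {E,H} ∋ H.
{E}: W⊥H given {E} in G with W→· removed — back-door holds.
P(H|do(W)) = Σ_{E} P(H|W,E)·P(E).

P(H|do(W)): backdoor, adjust for {E}.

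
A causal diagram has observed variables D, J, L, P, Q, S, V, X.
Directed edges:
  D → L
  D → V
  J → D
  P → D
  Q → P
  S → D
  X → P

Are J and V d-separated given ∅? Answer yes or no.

No — J and V are d-connected given ∅.

Bayes-Ball from J | ∅ reaches {D,L,V}.
V ∈ reach(J|∅) ⇒ J ⊥̸ V | ∅.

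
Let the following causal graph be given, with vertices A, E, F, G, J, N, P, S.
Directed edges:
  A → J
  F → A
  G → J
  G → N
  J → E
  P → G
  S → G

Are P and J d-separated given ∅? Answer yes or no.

No — P and J are d-connected given ∅.

Bayes-Ball from P | ∅ reaches {E,G,J,N}.
J ∈ reach(P|∅) ⇒ P ⊥̸ J | ∅.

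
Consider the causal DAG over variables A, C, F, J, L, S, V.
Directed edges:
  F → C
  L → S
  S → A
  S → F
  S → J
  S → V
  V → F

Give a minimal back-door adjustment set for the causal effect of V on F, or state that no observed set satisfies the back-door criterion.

desc(V)\{V}={C,F}; candidates ⊆ {A,J,L,S}.
size 0: {}; under {} V still reaches {A,C,F,J,L,S} ∋ F.
{S}: V⊥F given {S} in G with V→· removed — back-door holds.

V→F: minimal back-door set {S}.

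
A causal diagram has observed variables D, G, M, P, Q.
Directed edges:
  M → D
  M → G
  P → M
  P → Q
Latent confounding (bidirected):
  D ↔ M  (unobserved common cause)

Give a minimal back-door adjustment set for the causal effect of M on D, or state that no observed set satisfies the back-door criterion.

desc(M)\{M}={D,G}; candidates ⊆ {P,Q}.
M↔D: latent back-door arc(s) into M.
size 0: {}; under {} M still reaches {D,P,Q} ∋ D.
size 1: {P}, {Q}; under {P} M still reaches {D} ∋ D.
size 2: {P,Q}; under {P,Q} M still reaches {D} ∋ D.
M↔D cannot be blocked by any observed set — no back-door set.

M→D: no observed back-door set.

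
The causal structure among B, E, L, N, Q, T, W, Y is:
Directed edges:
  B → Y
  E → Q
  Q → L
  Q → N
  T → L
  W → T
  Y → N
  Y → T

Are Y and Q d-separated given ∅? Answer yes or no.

Bayes-Ball from Y | ∅ reaches {B,L,N,T}.
Q ∉ reach(Y|∅) ⇒ Y ⊥ Q | ∅.

Yes — Y ⊥ Q | ∅.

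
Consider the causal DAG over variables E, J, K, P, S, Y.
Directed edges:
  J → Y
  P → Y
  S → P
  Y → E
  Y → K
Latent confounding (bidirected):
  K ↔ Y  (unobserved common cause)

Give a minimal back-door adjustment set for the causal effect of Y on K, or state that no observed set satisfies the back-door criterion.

desc(Y)\{Y}={E,K}; candidates ⊆ {J,P,S}.
Y↔K: latent back-door arc(s) into Y.
size 0: {}; under {} Y still reaches {J,K,P,S} ∋ K.
size 1: {J}, {P}, {S}; under {J} Y still reaches {K,P,S} ∋ K.
size 2: {J,P}, {J,S}, {P,S}; under {J,P} Y still reaches {K} ∋ K.
Y↔K cannot be blocked by any observed set — no back-door set.

Y→K: no observed back-door set.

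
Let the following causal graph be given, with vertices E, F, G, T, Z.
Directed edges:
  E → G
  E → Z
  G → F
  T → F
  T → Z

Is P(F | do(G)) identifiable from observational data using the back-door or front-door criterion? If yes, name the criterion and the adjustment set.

desc(G)\{G}={F}; candidates ⊆ {E,T,Z}.
∅: G⊥F given ∅ in G with G→· removed — back-door holds.
P(F|do(G)) = P(F|G) — no adjustment needed.

P(F|do(G)): backdoor, adjust for ∅.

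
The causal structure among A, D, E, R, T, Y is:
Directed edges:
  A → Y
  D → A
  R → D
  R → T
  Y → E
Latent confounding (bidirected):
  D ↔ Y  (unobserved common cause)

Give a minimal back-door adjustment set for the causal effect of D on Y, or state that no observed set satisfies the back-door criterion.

D→Y: no observed back-door set.

desc(D)\{D}={A,E,Y}; candidates ⊆ {R,T}.
D↔Y: latent back-door arc(s) into D.
size 0: {}; under {} D still reaches {E,R,T,Y} ∋ Y.
size 1: {R}, {T}; under {R} D still reaches {E,Y} ∋ Y.
size 2: {R,T}; under {R,T} D still reaches {E,Y} ∋ Y.
D↔Y cannot be blocked by any observed set — no back-door set.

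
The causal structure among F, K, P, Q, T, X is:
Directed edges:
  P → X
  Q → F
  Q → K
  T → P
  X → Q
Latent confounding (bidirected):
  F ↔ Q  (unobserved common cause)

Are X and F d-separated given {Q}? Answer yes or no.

Bayes-Ball from X | {Q} reaches {F,P,T}.
F ∈ reach(X|{Q}) ⇒ X ⊥̸ F | {Q}.

No — X and F are d-connected given {Q}.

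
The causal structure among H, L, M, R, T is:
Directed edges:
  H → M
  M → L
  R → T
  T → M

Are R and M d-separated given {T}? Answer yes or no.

Bayes-Ball from R | {T} reaches ∅.
M ∉ reach(R|{T}) ⇒ R ⊥ M | {T}.

Yes — R ⊥ M | {T}.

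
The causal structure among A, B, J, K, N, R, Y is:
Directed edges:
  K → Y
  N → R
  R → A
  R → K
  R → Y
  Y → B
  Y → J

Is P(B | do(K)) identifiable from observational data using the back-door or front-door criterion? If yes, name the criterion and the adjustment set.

desc(K)\{K}={B,J,Y}; candidates ⊆ {A,N,R}.
size 0: {}; under {} K still reaches {A,B,J,N,R,Y} ∋ B.
{R}: K⊥B given {R} in G with K→· removed — back-door holds.
P(B|do(K)) = Σ_{R} P(B|K,R)·P(R).

P(B|do(K)): backdoor, adjust for {R}.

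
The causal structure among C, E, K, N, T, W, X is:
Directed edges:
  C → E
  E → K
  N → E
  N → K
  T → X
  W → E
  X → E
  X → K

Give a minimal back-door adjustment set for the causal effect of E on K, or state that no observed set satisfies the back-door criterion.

E→K: minimal back-door set {N, X}.

desc(E)\{E}={K}; candidates ⊆ {C,N,T,W,X}.
size 0: {}; under {} E still reaches {C,K,N,T,W,X} ∋ K.
size 1: {C}, {N}, {T} …(+2); under {C} E still reaches {K,N,T,W,X} ∋ K.
{N,X}: E⊥K given {N,X} in G with E→· removed — back-door holds.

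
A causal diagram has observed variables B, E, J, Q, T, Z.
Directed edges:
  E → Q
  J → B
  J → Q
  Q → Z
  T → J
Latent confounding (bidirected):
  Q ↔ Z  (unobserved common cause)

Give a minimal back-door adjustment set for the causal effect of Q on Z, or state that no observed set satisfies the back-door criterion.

Q→Z: no observed back-door set.

desc(Q)\{Q}={Z}; candidates ⊆ {B,E,J,T}.
Q↔Z: latent back-door arc(s) into Q.
size 0: {}; under {} Q still reaches {B,E,J,T,Z} ∋ Z.
size 1: {B}, {E}, {J} …(+1); under {B} Q still reaches {E,J,T,Z} ∋ Z.
size 2: {B,E}, {B,J}, {B,T} …(+3); under {B,E} Q still reaches {J,T,Z} ∋ Z.
Q↔Z cannot be blocked by any observed set — no back-door set.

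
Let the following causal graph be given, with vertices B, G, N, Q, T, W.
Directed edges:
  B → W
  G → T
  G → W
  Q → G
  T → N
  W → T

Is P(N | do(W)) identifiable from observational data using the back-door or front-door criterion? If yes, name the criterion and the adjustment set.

desc(W)\{W}={N,T}; candidates ⊆ {B,G,Q}.
size 0: {}; under {} W still reaches {B,G,N,Q,T} ∋ N.
{G}: W⊥N given {G} in G with W→· removed — back-door holds.
P(N|do(W)) = Σ_{G} P(N|W,G)·P(G).

P(N|do(W)): backdoor, adjust for {G}.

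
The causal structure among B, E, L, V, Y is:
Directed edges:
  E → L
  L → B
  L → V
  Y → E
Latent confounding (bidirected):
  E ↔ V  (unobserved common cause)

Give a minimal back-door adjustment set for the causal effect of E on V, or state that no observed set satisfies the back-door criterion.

E→V: no observed back-door set.

desc(E)\{E}={B,L,V}; candidates ⊆ {Y}.
E↔V: latent back-door arc(s) into E.
size 0: {}; under {} E still reaches {V,Y} ∋ V.
size 1: {Y}; under {Y} E still reaches {V} ∋ V.
E↔V cannot be blocked by any observed set — no back-door set.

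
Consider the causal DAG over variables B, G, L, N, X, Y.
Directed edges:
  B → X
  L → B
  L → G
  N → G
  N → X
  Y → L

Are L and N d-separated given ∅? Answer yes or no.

Bayes-Ball from L | ∅ reaches {B,G,X,Y}.
N ∉ reach(L|∅) ⇒ L ⊥ N | ∅.

Yes — L ⊥ N | ∅.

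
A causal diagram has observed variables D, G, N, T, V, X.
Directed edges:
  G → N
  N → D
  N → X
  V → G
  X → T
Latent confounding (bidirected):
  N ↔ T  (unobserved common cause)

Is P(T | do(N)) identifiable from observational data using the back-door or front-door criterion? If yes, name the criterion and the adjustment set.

P(T|do(N)): frontdoor, adjust for {X}.

desc(N)\{N}={D,T,X}; candidates ⊆ {G,V}.
N↔T: latent back-door arc(s) into N.
size 0: {}; under {} N still reaches {G,T,V} ∋ T.
size 1: {G}, {V}; under {G} N still reaches {T} ∋ T.
size 2: {G,V}; under {G,V} N still reaches {T} ∋ T.
N↔T cannot be blocked by any observed set — no back-door set.
{X}: (i) intercepts every directed N→T path; (ii) no back-door N→{X}; (iii) {N} blocks every back-door {X}→T. Front-door holds.
P(T|do(N)) = Σ_{X} P(X|N) Σ_{N'} P(T|X,N')P(N').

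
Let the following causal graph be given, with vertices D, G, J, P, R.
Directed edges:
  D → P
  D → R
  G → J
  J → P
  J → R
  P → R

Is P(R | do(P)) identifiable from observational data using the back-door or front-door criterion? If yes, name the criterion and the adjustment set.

P(R|do(P)): backdoor, adjust for {D, J}.

desc(P)\{P}={R}; candidates ⊆ {D,G,J}.
size 0: {}; under {} P still reaches {D,G,J,R} ∋ R.
size 1: {D}, {G}, {J}; under {D} P still reaches {G,J,R} ∋ R.
{D,J}: P⊥R given {D,J} in G with P→· removed — back-door holds.
P(R|do(P)) = Σ_{D,J} P(R|P,D,J)·P(D,J).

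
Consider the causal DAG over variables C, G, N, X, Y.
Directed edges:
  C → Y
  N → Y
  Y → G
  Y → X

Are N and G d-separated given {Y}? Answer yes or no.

Bayes-Ball from N | {Y} reaches {C}.
G ∉ reach(N|{Y}) ⇒ N ⊥ G | {Y}.

Yes — N ⊥ G | {Y}.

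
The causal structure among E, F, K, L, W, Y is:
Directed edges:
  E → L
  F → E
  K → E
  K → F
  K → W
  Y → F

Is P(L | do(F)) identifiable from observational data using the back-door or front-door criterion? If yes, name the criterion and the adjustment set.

desc(F)\{F}={E,L}; candidates ⊆ {K,W,Y}.
size 0: {}; under {} F still reaches {E,K,L,W,Y} ∋ L.
{K}: F⊥L given {K} in G with F→· removed — back-door holds.
P(L|do(F)) = Σ_{K} P(L|F,K)·P(K).

P(L|do(F)): backdoor, adjust for {K}.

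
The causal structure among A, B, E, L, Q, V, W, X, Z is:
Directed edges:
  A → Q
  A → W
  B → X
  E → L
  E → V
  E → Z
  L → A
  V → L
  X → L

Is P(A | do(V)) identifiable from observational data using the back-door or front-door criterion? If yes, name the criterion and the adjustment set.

desc(V)\{V}={A,L,Q,W}; candidates ⊆ {B,E,X,Z}.
size 0: {}; under {} V still reaches {A,E,L,Q,W,Z} ∋ A.
{E}: V⊥A given {E} in G with V→· removed — back-door holds.
P(A|do(V)) = Σ_{E} P(A|V,E)·P(E).

P(A|do(V)): backdoor, adjust for {E}.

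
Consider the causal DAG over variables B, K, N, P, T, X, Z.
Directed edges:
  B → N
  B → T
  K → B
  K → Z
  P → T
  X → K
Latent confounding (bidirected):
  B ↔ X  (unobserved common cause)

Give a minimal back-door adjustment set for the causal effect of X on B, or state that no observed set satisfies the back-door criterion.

desc(X)\{X}={B,K,N,T,Z}; candidates ⊆ {P}.
X↔B: latent back-door arc(s) into X.
size 0: {}; under {} X still reaches {B,N,T} ∋ B.
size 1: {P}; under {P} X still reaches {B,N,T} ∋ B.
X↔B cannot be blocked by any observed set — no back-door set.

X→B: no observed back-door set.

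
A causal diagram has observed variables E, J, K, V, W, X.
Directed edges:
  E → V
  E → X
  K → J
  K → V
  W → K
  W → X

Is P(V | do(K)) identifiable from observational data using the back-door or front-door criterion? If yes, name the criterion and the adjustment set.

desc(K)\{K}={J,V}; candidates ⊆ {E,W,X}.
∅: K⊥V given ∅ in G with K→· removed — back-door holds.
P(V|do(K)) = P(V|K) — no adjustment needed.

P(V|do(K)): backdoor, adjust for ∅.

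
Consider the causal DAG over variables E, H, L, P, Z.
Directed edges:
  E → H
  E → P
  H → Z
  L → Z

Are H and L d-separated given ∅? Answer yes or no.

Yes — H ⊥ L | ∅.

Bayes-Ball from H | ∅ reaches {E,P,Z}.
L ∉ reach(H|∅) ⇒ H ⊥ L | ∅.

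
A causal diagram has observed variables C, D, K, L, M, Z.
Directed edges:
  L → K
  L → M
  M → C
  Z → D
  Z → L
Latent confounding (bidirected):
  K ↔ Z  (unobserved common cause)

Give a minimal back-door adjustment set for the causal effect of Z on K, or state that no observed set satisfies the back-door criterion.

desc(Z)\{Z}={C,D,K,L,M}; candidates ⊆ {—}.
Z↔K: latent back-door arc(s) into Z.
size 0: {}; under {} Z still reaches {K} ∋ K.
Z↔K cannot be blocked by any observed set — no back-door set.

Z→K: no observed back-door set.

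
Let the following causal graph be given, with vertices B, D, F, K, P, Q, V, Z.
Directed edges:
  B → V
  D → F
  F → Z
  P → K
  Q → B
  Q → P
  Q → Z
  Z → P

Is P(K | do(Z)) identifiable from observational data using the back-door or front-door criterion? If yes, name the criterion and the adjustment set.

desc(Z)\{Z}={K,P}; candidates ⊆ {B,D,F,Q,V}.
size 0: {}; under {} Z still reaches {B,D,F,K,P,Q,V} ∋ K.
{Q}: Z⊥K given {Q} in G with Z→· removed — back-door holds.
P(K|do(Z)) = Σ_{Q} P(K|Z,Q)·P(Q).

P(K|do(Z)): backdoor, adjust for {Q}.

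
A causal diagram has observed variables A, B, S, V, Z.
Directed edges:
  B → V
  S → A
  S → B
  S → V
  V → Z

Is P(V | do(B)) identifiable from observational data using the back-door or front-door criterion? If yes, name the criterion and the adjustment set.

P(V|do(B)): backdoor, adjust for {S}.

desc(B)\{B}={V,Z}; candidates ⊆ {A,S}.
size 0: {}; under {} B still reaches {A,S,V,Z} ∋ V.
{S}: B⊥V given {S} in G with B→· removed — back-door holds.
P(V|do(B)) = Σ_{S} P(V|B,S)·P(S).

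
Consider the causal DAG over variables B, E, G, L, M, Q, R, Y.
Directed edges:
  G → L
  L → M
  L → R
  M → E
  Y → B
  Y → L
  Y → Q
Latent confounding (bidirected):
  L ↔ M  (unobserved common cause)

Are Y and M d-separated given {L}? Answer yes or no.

Bayes-Ball from Y | {L} reaches {B,E,G,M,Q}.
M ∈ reach(Y|{L}) ⇒ Y ⊥̸ M | {L}.

No — Y and M are d-connected given {L}.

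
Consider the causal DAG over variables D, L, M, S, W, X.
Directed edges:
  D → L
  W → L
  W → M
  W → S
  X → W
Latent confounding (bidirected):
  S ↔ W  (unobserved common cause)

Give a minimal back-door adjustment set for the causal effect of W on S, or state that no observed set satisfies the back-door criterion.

W→S: no observed back-door set.

desc(W)\{W}={L,M,S}; candidates ⊆ {D,X}.
W↔S: latent back-door arc(s) into W.
size 0: {}; under {} W still reaches {S,X} ∋ S.
size 1: {D}, {X}; under {D} W still reaches {S,X} ∋ S.
size 2: {D,X}; under {D,X} W still reaches {S} ∋ S.
W↔S cannot be blocked by any observed set — no back-door set.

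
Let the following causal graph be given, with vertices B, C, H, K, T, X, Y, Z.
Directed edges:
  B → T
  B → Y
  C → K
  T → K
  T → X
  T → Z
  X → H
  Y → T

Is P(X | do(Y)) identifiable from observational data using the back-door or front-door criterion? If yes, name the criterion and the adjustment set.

P(X|do(Y)): backdoor, adjust for {B}.

desc(Y)\{Y}={H,K,T,X,Z}; candidates ⊆ {B,C}.
size 0: {}; under {} Y still reaches {B,H,K,T,X,Z} ∋ X.
{B}: Y⊥X given {B} in G with Y→· removed — back-door holds.
P(X|do(Y)) = Σ_{B} P(X|Y,B)·P(B).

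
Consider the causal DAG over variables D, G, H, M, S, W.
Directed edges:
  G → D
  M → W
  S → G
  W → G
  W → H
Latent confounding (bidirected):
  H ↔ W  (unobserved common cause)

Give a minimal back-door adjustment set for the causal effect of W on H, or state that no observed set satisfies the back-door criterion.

desc(W)\{W}={D,G,H}; candidates ⊆ {M,S}.
W↔H: latent back-door arc(s) into W.
size 0: {}; under {} W still reaches {H,M} ∋ H.
size 1: {M}, {S}; under {M} W still reaches {H} ∋ H.
size 2: {M,S}; under {M,S} W still reaches {H} ∋ H.
W↔H cannot be blocked by any observed set — no back-door set.

W→H: no observed back-door set.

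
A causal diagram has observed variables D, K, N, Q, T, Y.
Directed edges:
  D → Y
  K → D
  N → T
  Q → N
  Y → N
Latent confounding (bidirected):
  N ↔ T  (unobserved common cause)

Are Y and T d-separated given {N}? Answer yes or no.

Bayes-Ball from Y | {N} reaches {D,K,Q,T}.
T ∈ reach(Y|{N}) ⇒ Y ⊥̸ T | {N}.

No — Y and T are d-connected given {N}.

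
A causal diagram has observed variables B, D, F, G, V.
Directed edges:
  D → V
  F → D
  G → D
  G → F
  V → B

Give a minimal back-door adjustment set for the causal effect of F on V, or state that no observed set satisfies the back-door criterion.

desc(F)\{F}={B,D,V}; candidates ⊆ {G}.
size 0: {}; under {} F still reaches {B,D,G,V} ∋ V.
{G}: F⊥V given {G} in G with F→· removed — back-door holds.

F→V: minimal back-door set {G}.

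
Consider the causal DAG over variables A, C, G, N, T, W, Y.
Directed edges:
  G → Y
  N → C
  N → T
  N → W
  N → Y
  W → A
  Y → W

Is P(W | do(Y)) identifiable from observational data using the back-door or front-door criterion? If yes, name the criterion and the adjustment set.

desc(Y)\{Y}={A,W}; candidates ⊆ {C,G,N,T}.
size 0: {}; under {} Y still reaches {A,C,G,N,T,W} ∋ W.
{N}: Y⊥W given {N} in G with Y→· removed — back-door holds.
P(W|do(Y)) = Σ_{N} P(W|Y,N)·P(N).

P(W|do(Y)): backdoor, adjust for {N}.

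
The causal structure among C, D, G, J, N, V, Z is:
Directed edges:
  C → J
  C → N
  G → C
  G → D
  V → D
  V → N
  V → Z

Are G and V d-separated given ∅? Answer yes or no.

Bayes-Ball from G | ∅ reaches {C,D,J,N}.
V ∉ reach(G|∅) ⇒ G ⊥ V | ∅.

Yes — G ⊥ V | ∅.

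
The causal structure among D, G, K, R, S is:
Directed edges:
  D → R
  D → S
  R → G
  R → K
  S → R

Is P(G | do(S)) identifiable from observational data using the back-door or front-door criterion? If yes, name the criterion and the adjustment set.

desc(S)\{S}={G,K,R}; candidates ⊆ {D}.
size 0: {}; under {} S still reaches {D,G,K,R} ∋ G.
{D}: S⊥G given {D} in G with S→· removed — back-door holds.
P(G|do(S)) = Σ_{D} P(G|S,D)·P(D).

P(G|do(S)): backdoor, adjust for {D}.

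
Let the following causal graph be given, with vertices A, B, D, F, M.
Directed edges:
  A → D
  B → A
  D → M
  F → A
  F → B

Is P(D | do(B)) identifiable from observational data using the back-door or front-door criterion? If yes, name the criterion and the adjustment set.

desc(B)\{B}={A,D,M}; candidates ⊆ {F}.
size 0: {}; under {} B still reaches {A,D,F,M} ∋ D.
{F}: B⊥D given {F} in G with B→· removed — back-door holds.
P(D|do(B)) = Σ_{F} P(D|B,F)·P(F).

P(D|do(B)): backdoor, adjust for {F}.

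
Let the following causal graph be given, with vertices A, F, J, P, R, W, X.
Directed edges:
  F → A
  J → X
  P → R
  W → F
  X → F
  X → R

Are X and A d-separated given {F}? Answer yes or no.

Bayes-Ball from X | {F} reaches {J,R,W}.
A ∉ reach(X|{F}) ⇒ X ⊥ A | {F}.

Yes — X ⊥ A | {F}.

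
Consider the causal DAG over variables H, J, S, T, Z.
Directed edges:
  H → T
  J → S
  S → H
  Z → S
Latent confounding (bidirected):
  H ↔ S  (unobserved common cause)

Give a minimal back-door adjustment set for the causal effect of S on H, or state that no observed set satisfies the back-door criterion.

S→H: no observed back-door set.

desc(S)\{S}={H,T}; candidates ⊆ {J,Z}.
S↔H: latent back-door arc(s) into S.
size 0: {}; under {} S still reaches {H,J,T,Z} ∋ H.
size 1: {J}, {Z}; under {J} S still reaches {H,T,Z} ∋ H.
size 2: {J,Z}; under {J,Z} S still reaches {H,T} ∋ H.
S↔H cannot be blocked by any observed set — no back-door set.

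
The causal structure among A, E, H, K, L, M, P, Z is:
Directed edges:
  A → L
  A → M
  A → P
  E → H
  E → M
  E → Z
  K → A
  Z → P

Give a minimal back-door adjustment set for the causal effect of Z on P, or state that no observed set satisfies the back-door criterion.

Z→P: minimal back-door set ∅.

desc(Z)\{Z}={P}; candidates ⊆ {A,E,H,K,L,M}.
∅: Z⊥P given ∅ in G with Z→· removed — back-door holds.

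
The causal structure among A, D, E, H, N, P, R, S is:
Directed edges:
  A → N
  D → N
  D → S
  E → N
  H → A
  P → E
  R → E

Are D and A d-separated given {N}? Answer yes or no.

Bayes-Ball from D | {N} reaches {A,E,H,P,R,S}.
A ∈ reach(D|{N}) ⇒ D ⊥̸ A | {N}.

No — D and A are d-connected given {N}.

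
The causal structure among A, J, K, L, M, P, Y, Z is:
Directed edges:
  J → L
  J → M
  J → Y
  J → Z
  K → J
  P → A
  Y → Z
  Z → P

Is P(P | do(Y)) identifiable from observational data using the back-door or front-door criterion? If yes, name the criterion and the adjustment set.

P(P|do(Y)): backdoor, adjust for {J}.

desc(Y)\{Y}={A,P,Z}; candidates ⊆ {J,K,L,M}.
size 0: {}; under {} Y still reaches {A,J,K,L,M,P,Z} ∋ P.
{J}: Y⊥P given {J} in G with Y→· removed — back-door holds.
P(P|do(Y)) = Σ_{J} P(P|Y,J)·P(J).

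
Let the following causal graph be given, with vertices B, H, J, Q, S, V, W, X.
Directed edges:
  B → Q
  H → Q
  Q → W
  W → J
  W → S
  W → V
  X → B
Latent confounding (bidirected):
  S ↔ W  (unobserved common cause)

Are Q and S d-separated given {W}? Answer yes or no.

Bayes-Ball from Q | {W} reaches {B,H,S,X}.
S ∈ reach(Q|{W}) ⇒ Q ⊥̸ S | {W}.

No — Q and S are d-connected given {W}.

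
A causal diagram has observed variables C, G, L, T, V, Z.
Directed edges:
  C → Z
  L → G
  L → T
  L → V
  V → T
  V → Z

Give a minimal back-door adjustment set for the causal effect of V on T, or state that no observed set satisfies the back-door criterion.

desc(V)\{V}={T,Z}; candidates ⊆ {C,G,L}.
size 0: {}; under {} V still reaches {G,L,T} ∋ T.
{L}: V⊥T given {L} in G with V→· removed — back-door holds.

V→T: minimal back-door set {L}.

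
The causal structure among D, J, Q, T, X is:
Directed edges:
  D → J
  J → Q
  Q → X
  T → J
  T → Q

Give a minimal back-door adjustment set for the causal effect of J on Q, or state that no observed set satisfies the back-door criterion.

desc(J)\{J}={Q,X}; candidates ⊆ {D,T}.
size 0: {}; under {} J still reaches {D,Q,T,X} ∋ Q.
{T}: J⊥Q given {T} in G with J→· removed — back-door holds.

J→Q: minimal back-door set {T}.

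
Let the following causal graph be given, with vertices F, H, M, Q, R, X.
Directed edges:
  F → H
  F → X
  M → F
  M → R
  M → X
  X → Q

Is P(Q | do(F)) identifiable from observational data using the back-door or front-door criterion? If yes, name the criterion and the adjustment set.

desc(F)\{F}={H,Q,X}; candidates ⊆ {M,R}.
size 0: {}; under {} F still reaches {M,Q,R,X} ∋ Q.
{M}: F⊥Q given {M} in G with F→· removed — back-door holds.
P(Q|do(F)) = Σ_{M} P(Q|F,M)·P(M).

P(Q|do(F)): backdoor, adjust for {M}.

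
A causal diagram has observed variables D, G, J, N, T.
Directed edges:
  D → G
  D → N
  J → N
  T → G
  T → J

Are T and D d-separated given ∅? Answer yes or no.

Yes — T ⊥ D | ∅.

Bayes-Ball from T | ∅ reaches {G,J,N}.
D ∉ reach(T|∅) ⇒ T ⊥ D | ∅.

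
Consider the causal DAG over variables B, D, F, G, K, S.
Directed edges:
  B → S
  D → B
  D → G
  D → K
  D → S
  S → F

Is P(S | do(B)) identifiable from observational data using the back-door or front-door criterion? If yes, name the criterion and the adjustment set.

desc(B)\{B}={F,S}; candidates ⊆ {D,G,K}.
size 0: {}; under {} B still reaches {D,F,G,K,S} ∋ S.
{D}: B⊥S given {D} in G with B→· removed — back-door holds.
P(S|do(B)) = Σ_{D} P(S|B,D)·P(D).

P(S|do(B)): backdoor, adjust for {D}.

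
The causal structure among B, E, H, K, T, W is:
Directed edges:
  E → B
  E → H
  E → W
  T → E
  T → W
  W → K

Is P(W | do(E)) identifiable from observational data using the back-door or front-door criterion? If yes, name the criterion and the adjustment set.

P(W|do(E)): backdoor, adjust for {T}.

desc(E)\{E}={B,H,K,W}; candidates ⊆ {T}.
size 0: {}; under {} E still reaches {K,T,W} ∋ W.
{T}: E⊥W given {T} in G with E→· removed — back-door holds.
P(W|do(E)) = Σ_{T} P(W|E,T)·P(T).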